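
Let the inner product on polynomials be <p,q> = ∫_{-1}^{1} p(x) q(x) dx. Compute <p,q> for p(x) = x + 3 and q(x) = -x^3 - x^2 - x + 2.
<p,q> = 134/15

Expand the product: p(x)·q(x) = -x^4 - 4*x^3 - 4*x^2 - x + 6.
∫_{-1}^{1} of each monomial x^k gives [2/(k+1) if k even, 0 if k odd]. Integrating term-by-term (or equivalently evaluating the antiderivative F(x) = -x^5/5 - x^4 - 4*x^3/3 - x^2/2 + 6*x at the endpoints):
  F(1) − F(−1) = 89/30 − (-179/30) = 134/15.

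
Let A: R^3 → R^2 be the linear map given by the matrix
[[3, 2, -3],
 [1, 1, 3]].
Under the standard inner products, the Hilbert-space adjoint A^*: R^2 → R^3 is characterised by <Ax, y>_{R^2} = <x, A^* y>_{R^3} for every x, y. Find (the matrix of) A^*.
A^* = A^T =
[[3, 1],
 [2, 1],
 [-3, 3]]

For real matrices with standard dot products, the defining identity <Ax, y> = <x, A^* y> gives (Ax)^T y = x^T (A^*) y, i.e. x^T A^T y = x^T (A^*) y. Since this holds for all x, y, we must have A^* = A^T. Therefore
A^* =
[[3, 1],
 [2, 1],
 [-3, 3]].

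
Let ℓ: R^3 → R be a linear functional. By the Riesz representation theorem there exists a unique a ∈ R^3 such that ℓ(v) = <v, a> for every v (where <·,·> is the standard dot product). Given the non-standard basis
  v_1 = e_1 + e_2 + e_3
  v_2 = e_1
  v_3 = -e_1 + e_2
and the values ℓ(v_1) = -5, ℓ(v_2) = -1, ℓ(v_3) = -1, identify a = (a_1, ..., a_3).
a = (-1, -2, -2)

Write a = (a_1, ..., a_3) in the standard basis. For each basis vector v_i, ℓ(v_i) = <v_i, a> is a linear equation in the a_j's. Collect the n equations into a matrix system V a = ℓ, where row i of V is v_i (expressed in the standard basis). Since V is invertible (lower-triangular with 1s on the diagonal, up to permutation), solve by back-substitution:
  V =
[[1, 1, 1],
 [1, 0, 0],
 [-1, 1, 0]]
  V a = (-5, -1, -1)
Solving gives a = (-1, -2, -2).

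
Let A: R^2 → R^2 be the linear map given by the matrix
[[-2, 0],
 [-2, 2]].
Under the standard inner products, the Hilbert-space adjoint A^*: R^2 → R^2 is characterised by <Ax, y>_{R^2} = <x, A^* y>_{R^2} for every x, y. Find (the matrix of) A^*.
A^* = A^T =
[[-2, -2],
 [0, 2]]

For real matrices with standard dot products, the defining identity <Ax, y> = <x, A^* y> gives (Ax)^T y = x^T (A^*) y, i.e. x^T A^T y = x^T (A^*) y. Since this holds for all x, y, we must have A^* = A^T. Therefore
A^* =
[[-2, -2],
 [0, 2]].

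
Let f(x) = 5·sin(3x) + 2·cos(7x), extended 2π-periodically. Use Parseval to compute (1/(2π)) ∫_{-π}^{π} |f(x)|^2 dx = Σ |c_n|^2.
Σ |c_n|^2 = 29/2

Expand |f|^2 and use orthogonality of {sin(nx), cos(mx)} on [-π, π]:
  ∫_{-π}^{π} sin(nx)^2 dx = π, ∫ cos(mx)^2 dx = π, and cross terms integrate to 0.
So ∫_{-π}^{π} f(x)^2 dx = 5^2 · π + 2^2 · π = (25 + 4)π.
Divide by 2π: (25 + 4)/2 = 29/2.
By Parseval, this equals Σ |c_n|^2.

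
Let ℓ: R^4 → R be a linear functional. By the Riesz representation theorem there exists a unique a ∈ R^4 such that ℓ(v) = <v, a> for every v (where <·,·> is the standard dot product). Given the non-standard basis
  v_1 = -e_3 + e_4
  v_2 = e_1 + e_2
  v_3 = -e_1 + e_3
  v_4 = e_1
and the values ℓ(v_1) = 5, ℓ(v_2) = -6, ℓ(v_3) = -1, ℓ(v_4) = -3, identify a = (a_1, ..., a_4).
a = (-3, -3, -4, 1)

Write a = (a_1, ..., a_4) in the standard basis. For each basis vector v_i, ℓ(v_i) = <v_i, a> is a linear equation in the a_j's. Collect the n equations into a matrix system V a = ℓ, where row i of V is v_i (expressed in the standard basis). Since V is invertible (lower-triangular with 1s on the diagonal, up to permutation), solve by back-substitution:
  V =
[[0, 0, -1, 1],
 [1, 1, 0, 0],
 [-1, 0, 1, 0],
 [1, 0, 0, 0]]
  V a = (5, -6, -1, -3)
Solving gives a = (-3, -3, -4, 1).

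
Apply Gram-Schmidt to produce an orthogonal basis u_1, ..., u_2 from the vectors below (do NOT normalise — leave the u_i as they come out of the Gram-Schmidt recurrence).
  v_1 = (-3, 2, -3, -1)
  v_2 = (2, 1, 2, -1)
Orthogonal basis:
  u_1 = (-3, 2, -3, -1)
  u_2 = (19/23, 41/23, 19/23, -32/23)

Apply the Gram-Schmidt recurrence
  u_1 = v_1
  u_i = v_i − Σ_{j<i} ((v_i · u_j) / (u_j · u_j)) · u_j.

Step by step this gives:
  u_1 = (-3, 2, -3, -1)
  u_2 = (19/23, 41/23, 19/23, -32/23)

Orthogonality check:
  u_2 · u_1 = 0 (should be 0)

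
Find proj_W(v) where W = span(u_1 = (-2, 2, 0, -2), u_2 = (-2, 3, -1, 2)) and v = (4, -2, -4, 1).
proj_W(v) = (12/5, -37/15, 1/15, 32/15)

Set up U = [u_1 | ... | u_2] ∈ R^(4×2). The projector onto W = col(U) is P = U (U^T U)^(-1) U^T.
Compute U^T U =
  [12, 6]
  [6, 18],
and U^T v = (-14, -8).
Solve U^T U · c = U^T v for the coefficients: c = (-17/15, -1/15). The projection is proj_W(v) = U c.
Check: (v - proj_W(v)) · u_1 = 0  (should be 0).
Check: (v - proj_W(v)) · u_2 = 0  (should be 0).
Result: proj_W(v) = (12/5, -37/15, 1/15, 32/15).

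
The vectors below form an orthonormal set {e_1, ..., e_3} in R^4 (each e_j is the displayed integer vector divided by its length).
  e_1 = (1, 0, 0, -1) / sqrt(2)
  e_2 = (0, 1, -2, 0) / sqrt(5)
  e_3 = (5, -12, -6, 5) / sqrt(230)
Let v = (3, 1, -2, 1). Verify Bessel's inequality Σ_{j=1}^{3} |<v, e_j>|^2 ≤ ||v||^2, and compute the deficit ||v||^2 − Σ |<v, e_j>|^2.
Σ |<v, e_j>|^2 = 201/23; ||v||^2 = 15; deficit = 144/23

Write each e_j = u_j / sqrt(<u_j, u_j>) where u_j is the displayed integer vector. Then <v, e_j> = <v, u_j> / sqrt(<u_j, u_j>), so |<v, e_j>|^2 = <v, u_j>^2 / <u_j, u_j>.
Coefficients: <v, e_1> = 2/sqrt(2), <v, e_2> = 5/sqrt(5), <v, e_3> = 20/sqrt(230).
Square and sum: Σ |<v, e_j>|^2 = 201/23.
Compute ||v||^2 = v·v = 15.
Deficit = 15 − 201/23 = 144/23 ≥ 0, confirming Bessel's inequality. (The deficit equals ||v − Σ <v,e_j> e_j||^2, the squared distance from v to span{e_j}.)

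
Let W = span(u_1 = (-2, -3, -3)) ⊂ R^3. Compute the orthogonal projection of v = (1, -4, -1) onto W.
proj_W(v) = (-13/11, -39/22, -39/22)

Set up U = [u_1 | ... | u_1] ∈ R^(3×1). The projector onto W = col(U) is P = U (U^T U)^(-1) U^T.
Compute U^T U =
  [22],
and U^T v = (13).
Solve U^T U · c = U^T v for the coefficients: c = (13/22). The projection is proj_W(v) = U c.
Check: (v - proj_W(v)) · u_1 = 0  (should be 0).
Result: proj_W(v) = (-13/11, -39/22, -39/22).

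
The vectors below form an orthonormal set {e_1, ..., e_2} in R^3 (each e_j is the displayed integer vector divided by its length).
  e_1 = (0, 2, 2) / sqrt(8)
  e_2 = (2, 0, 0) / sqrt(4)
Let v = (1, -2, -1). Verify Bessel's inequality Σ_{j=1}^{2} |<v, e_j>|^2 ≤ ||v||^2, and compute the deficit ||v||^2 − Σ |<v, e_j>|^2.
Σ |<v, e_j>|^2 = 11/2; ||v||^2 = 6; deficit = 1/2

Write each e_j = u_j / sqrt(<u_j, u_j>) where u_j is the displayed integer vector. Then <v, e_j> = <v, u_j> / sqrt(<u_j, u_j>), so |<v, e_j>|^2 = <v, u_j>^2 / <u_j, u_j>.
Coefficients: <v, e_1> = -6/sqrt(8), <v, e_2> = 2/sqrt(4).
Square and sum: Σ |<v, e_j>|^2 = 11/2.
Compute ||v||^2 = v·v = 6.
Deficit = 6 − 11/2 = 1/2 ≥ 0, confirming Bessel's inequality. (The deficit equals ||v − Σ <v,e_j> e_j||^2, the squared distance from v to span{e_j}.)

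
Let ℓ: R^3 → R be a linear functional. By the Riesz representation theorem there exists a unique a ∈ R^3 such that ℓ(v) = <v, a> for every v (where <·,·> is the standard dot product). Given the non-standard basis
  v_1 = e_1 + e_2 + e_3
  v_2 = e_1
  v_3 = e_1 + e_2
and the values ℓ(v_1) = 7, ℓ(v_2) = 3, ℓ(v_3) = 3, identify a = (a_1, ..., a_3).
a = (3, 0, 4)

Write a = (a_1, ..., a_3) in the standard basis. For each basis vector v_i, ℓ(v_i) = <v_i, a> is a linear equation in the a_j's. Collect the n equations into a matrix system V a = ℓ, where row i of V is v_i (expressed in the standard basis). Since V is invertible (lower-triangular with 1s on the diagonal, up to permutation), solve by back-substitution:
  V =
[[1, 1, 1],
 [1, 0, 0],
 [1, 1, 0]]
  V a = (7, 3, 3)
Solving gives a = (3, 0, 4).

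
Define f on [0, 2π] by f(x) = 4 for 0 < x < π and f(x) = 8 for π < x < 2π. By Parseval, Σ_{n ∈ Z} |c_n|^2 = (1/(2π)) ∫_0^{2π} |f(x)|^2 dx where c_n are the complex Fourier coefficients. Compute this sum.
Σ |c_n|^2 = 40

Parseval equates the L^2 energy of f (normalised by 1/(2π)) with the ℓ^2 sum of its Fourier coefficients: (1/(2π)) ∫_0^{2π} |f|^2 = Σ |c_n|^2.
Compute the left side: (1/(2π)) [∫_0^π 4^2 dx + ∫_π^{2π} 8^2 dx] = (1/(2π)) · (16π + 64π) = (16 + 64)/2 = 40.
So Σ_{n ∈ Z} |c_n|^2 = 40.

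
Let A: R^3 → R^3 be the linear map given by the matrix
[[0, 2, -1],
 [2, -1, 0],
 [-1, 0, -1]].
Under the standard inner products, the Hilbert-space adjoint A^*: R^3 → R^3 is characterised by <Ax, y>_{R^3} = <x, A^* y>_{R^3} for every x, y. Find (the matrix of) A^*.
A^* = A^T =
[[0, 2, -1],
 [2, -1, 0],
 [-1, 0, -1]]

For real matrices with standard dot products, the defining identity <Ax, y> = <x, A^* y> gives (Ax)^T y = x^T (A^*) y, i.e. x^T A^T y = x^T (A^*) y. Since this holds for all x, y, we must have A^* = A^T. Therefore
A^* =
[[0, 2, -1],
 [2, -1, 0],
 [-1, 0, -1]].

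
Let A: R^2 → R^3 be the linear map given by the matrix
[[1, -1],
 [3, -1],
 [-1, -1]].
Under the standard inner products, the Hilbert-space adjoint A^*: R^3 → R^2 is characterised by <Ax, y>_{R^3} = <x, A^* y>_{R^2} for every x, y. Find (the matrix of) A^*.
A^* = A^T =
[[1, 3, -1],
 [-1, -1, -1]]

For real matrices with standard dot products, the defining identity <Ax, y> = <x, A^* y> gives (Ax)^T y = x^T (A^*) y, i.e. x^T A^T y = x^T (A^*) y. Since this holds for all x, y, we must have A^* = A^T. Therefore
A^* =
[[1, 3, -1],
 [-1, -1, -1]].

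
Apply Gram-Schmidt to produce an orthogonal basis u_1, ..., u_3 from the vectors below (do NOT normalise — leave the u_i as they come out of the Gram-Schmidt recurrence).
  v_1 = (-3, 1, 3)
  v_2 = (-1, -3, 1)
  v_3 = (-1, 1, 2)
Orthogonal basis:
  u_1 = (-3, 1, 3)
  u_2 = (-10/19, -60/19, 10/19)
  u_3 = (1/2, 0, 1/2)

Apply the Gram-Schmidt recurrence
  u_1 = v_1
  u_i = v_i − Σ_{j<i} ((v_i · u_j) / (u_j · u_j)) · u_j.

Step by step this gives:
  u_1 = (-3, 1, 3)
  u_2 = (-10/19, -60/19, 10/19)
  u_3 = (1/2, 0, 1/2)

Orthogonality check:
  u_2 · u_1 = 0 (should be 0)
  u_3 · u_1 = 0 (should be 0)
  u_3 · u_2 = 0 (should be 0)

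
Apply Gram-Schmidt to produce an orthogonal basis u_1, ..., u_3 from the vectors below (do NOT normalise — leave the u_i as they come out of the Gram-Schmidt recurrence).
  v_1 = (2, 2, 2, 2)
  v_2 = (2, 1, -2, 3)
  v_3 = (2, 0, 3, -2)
Orthogonal basis:
  u_1 = (2, 2, 2, 2)
  u_2 = (1, 0, -3, 2)
  u_3 = (57/28, -3/4, -3/28, -33/28)

Apply the Gram-Schmidt recurrence
  u_1 = v_1
  u_i = v_i − Σ_{j<i} ((v_i · u_j) / (u_j · u_j)) · u_j.

Step by step this gives:
  u_1 = (2, 2, 2, 2)
  u_2 = (1, 0, -3, 2)
  u_3 = (57/28, -3/4, -3/28, -33/28)

Orthogonality check:
  u_2 · u_1 = 0 (should be 0)
  u_3 · u_1 = 0 (should be 0)
  u_3 · u_2 = 0 (should be 0)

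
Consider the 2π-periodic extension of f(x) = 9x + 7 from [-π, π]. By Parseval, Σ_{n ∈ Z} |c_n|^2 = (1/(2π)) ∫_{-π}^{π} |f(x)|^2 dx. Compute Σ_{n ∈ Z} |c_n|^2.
Σ |c_n|^2 = 27π^2 + 49

Expand and integrate term by term over [-π, π]:
  ∫ (9x)^2 dx = 81·(2π^3/3); ∫ 2·9·(7)·x dx = 0 (odd integrand); ∫ 7^2 dx = 49·2π.
So (1/(2π)) ∫_{-π}^{π} (9x + 7)^2 dx = 81π^2/3 + 49 = 27π^2 + 49.
Parseval ⇒ Σ |c_n|^2 = 27π^2 + 49.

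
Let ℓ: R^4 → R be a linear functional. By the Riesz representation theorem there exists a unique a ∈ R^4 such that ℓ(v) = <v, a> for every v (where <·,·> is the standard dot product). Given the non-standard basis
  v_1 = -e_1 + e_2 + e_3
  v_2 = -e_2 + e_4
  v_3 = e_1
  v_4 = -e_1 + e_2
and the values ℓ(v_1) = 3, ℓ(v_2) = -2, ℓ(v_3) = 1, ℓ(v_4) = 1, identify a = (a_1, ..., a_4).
a = (1, 2, 2, 0)

Write a = (a_1, ..., a_4) in the standard basis. For each basis vector v_i, ℓ(v_i) = <v_i, a> is a linear equation in the a_j's. Collect the n equations into a matrix system V a = ℓ, where row i of V is v_i (expressed in the standard basis). Since V is invertible (lower-triangular with 1s on the diagonal, up to permutation), solve by back-substitution:
  V =
[[-1, 1, 1, 0],
 [0, -1, 0, 1],
 [1, 0, 0, 0],
 [-1, 1, 0, 0]]
  V a = (3, -2, 1, 1)
Solving gives a = (1, 2, 2, 0).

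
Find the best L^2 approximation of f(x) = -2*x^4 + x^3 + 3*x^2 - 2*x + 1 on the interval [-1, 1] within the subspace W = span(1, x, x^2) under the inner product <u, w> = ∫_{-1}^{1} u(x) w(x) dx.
g(x) = 9*x^2/7 - 7*x/5 + 41/35

The best approximation g ∈ W is the orthogonal projection of f onto W. Writing g = a_0 + a_1 x + a_2 x^2, the coefficients solve the normal equations G · a = b where
  G_{ij} = <φ_i, φ_j> and b_i = <f, φ_i>, with φ_0 = 1, φ_1 = x, φ_2 = x^2.
G =
  [2, 0, 2/3]
  [0, 2/3, 0]
  [2/3, 0, 2/5],
b = (16/5, -14/15, 136/105).
Solving gives a_0 = 41/35, a_1 = -7/5, a_2 = 9/7, so
  g(x) = 9*x^2/7 - 7*x/5 + 41/35.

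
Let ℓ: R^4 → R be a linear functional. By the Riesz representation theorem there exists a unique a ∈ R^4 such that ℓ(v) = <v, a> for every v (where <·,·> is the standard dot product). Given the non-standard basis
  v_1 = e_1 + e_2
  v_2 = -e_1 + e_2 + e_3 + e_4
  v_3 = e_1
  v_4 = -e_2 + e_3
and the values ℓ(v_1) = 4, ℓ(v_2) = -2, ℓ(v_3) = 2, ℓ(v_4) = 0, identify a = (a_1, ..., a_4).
a = (2, 2, 2, -4)

Write a = (a_1, ..., a_4) in the standard basis. For each basis vector v_i, ℓ(v_i) = <v_i, a> is a linear equation in the a_j's. Collect the n equations into a matrix system V a = ℓ, where row i of V is v_i (expressed in the standard basis). Since V is invertible (lower-triangular with 1s on the diagonal, up to permutation), solve by back-substitution:
  V =
[[1, 1, 0, 0],
 [-1, 1, 1, 1],
 [1, 0, 0, 0],
 [0, -1, 1, 0]]
  V a = (4, -2, 2, 0)
Solving gives a = (2, 2, 2, -4).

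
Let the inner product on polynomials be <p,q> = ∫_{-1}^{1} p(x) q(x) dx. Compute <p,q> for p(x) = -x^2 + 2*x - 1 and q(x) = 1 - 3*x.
<p,q> = -20/3

Expand the product: p(x)·q(x) = 3*x^3 - 7*x^2 + 5*x - 1.
∫_{-1}^{1} of each monomial x^k gives [2/(k+1) if k even, 0 if k odd]. Integrating term-by-term (or equivalently evaluating the antiderivative F(x) = 3*x^4/4 - 7*x^3/3 + 5*x^2/2 - x at the endpoints):
  F(1) − F(−1) = -1/12 − (79/12) = -20/3.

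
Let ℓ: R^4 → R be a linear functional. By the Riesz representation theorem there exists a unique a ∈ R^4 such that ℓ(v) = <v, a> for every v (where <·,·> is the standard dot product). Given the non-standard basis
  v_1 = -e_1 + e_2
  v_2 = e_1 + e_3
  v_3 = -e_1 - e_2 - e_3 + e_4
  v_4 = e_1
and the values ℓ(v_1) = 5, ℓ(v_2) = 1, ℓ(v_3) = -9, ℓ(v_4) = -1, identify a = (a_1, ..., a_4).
a = (-1, 4, 2, -4)

Write a = (a_1, ..., a_4) in the standard basis. For each basis vector v_i, ℓ(v_i) = <v_i, a> is a linear equation in the a_j's. Collect the n equations into a matrix system V a = ℓ, where row i of V is v_i (expressed in the standard basis). Since V is invertible (lower-triangular with 1s on the diagonal, up to permutation), solve by back-substitution:
  V =
[[-1, 1, 0, 0],
 [1, 0, 1, 0],
 [-1, -1, -1, 1],
 [1, 0, 0, 0]]
  V a = (5, 1, -9, -1)
Solving gives a = (-1, 4, 2, -4).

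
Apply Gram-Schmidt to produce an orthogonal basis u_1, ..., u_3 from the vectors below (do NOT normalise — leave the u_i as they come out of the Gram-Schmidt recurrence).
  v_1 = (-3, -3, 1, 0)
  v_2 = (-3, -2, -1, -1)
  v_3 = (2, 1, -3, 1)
Orthogonal basis:
  u_1 = (-3, -3, 1, 0)
  u_2 = (-15/19, 4/19, -33/19, -1)
  u_3 = (52/89, -91/89, -117/89, 143/89)

Apply the Gram-Schmidt recurrence
  u_1 = v_1
  u_i = v_i − Σ_{j<i} ((v_i · u_j) / (u_j · u_j)) · u_j.

Step by step this gives:
  u_1 = (-3, -3, 1, 0)
  u_2 = (-15/19, 4/19, -33/19, -1)
  u_3 = (52/89, -91/89, -117/89, 143/89)

Orthogonality check:
  u_2 · u_1 = 0 (should be 0)
  u_3 · u_1 = 0 (should be 0)
  u_3 · u_2 = 0 (should be 0)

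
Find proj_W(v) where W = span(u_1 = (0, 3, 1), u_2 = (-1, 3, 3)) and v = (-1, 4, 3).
proj_W(v) = (-20/23, 183/46, 141/46)

Set up U = [u_1 | ... | u_2] ∈ R^(3×2). The projector onto W = col(U) is P = U (U^T U)^(-1) U^T.
Compute U^T U =
  [10, 12]
  [12, 19],
and U^T v = (15, 22).
Solve U^T U · c = U^T v for the coefficients: c = (21/46, 20/23). The projection is proj_W(v) = U c.
Check: (v - proj_W(v)) · u_1 = 0  (should be 0).
Check: (v - proj_W(v)) · u_2 = 0  (should be 0).
Result: proj_W(v) = (-20/23, 183/46, 141/46).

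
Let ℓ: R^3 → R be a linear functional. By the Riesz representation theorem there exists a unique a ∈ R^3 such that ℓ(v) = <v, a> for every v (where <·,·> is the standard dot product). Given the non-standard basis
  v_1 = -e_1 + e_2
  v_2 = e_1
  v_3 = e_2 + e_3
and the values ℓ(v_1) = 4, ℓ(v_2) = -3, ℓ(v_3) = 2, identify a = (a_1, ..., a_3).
a = (-3, 1, 1)

Write a = (a_1, ..., a_3) in the standard basis. For each basis vector v_i, ℓ(v_i) = <v_i, a> is a linear equation in the a_j's. Collect the n equations into a matrix system V a = ℓ, where row i of V is v_i (expressed in the standard basis). Since V is invertible (lower-triangular with 1s on the diagonal, up to permutation), solve by back-substitution:
  V =
[[-1, 1, 0],
 [1, 0, 0],
 [0, 1, 1]]
  V a = (4, -3, 2)
Solving gives a = (-3, 1, 1).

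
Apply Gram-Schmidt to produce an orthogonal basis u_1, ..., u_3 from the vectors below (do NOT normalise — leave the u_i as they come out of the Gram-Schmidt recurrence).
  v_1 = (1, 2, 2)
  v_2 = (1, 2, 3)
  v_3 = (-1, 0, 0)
Orthogonal basis:
  u_1 = (1, 2, 2)
  u_2 = (-2/9, -4/9, 5/9)
  u_3 = (-4/5, 2/5, 0)

Apply the Gram-Schmidt recurrence
  u_1 = v_1
  u_i = v_i − Σ_{j<i} ((v_i · u_j) / (u_j · u_j)) · u_j.

Step by step this gives:
  u_1 = (1, 2, 2)
  u_2 = (-2/9, -4/9, 5/9)
  u_3 = (-4/5, 2/5, 0)

Orthogonality check:
  u_2 · u_1 = 0 (should be 0)
  u_3 · u_1 = 0 (should be 0)
  u_3 · u_2 = 0 (should be 0)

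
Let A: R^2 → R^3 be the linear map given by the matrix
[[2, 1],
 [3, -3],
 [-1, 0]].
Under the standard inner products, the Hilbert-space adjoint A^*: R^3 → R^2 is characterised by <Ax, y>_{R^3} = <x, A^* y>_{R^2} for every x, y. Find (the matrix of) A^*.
A^* = A^T =
[[2, 3, -1],
 [1, -3, 0]]

For real matrices with standard dot products, the defining identity <Ax, y> = <x, A^* y> gives (Ax)^T y = x^T (A^*) y, i.e. x^T A^T y = x^T (A^*) y. Since this holds for all x, y, we must have A^* = A^T. Therefore
A^* =
[[2, 3, -1],
 [1, -3, 0]].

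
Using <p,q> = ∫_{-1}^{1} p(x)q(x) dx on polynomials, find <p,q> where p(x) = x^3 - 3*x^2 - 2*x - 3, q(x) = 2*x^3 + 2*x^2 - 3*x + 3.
<p,q> = -1002/35

Expand the product: p(x)·q(x) = 2*x^6 - 4*x^5 - 13*x^4 + 2*x^3 - 9*x^2 + 3*x - 9.
∫_{-1}^{1} of each monomial x^k gives [2/(k+1) if k even, 0 if k odd]. Integrating term-by-term (or equivalently evaluating the antiderivative F(x) = 2*x^7/7 - 2*x^6/3 - 13*x^5/5 + x^4/2 - 3*x^3 + 3*x^2/2 - 9*x at the endpoints):
  F(1) − F(−1) = -1363/105 − (1643/105) = -1002/35.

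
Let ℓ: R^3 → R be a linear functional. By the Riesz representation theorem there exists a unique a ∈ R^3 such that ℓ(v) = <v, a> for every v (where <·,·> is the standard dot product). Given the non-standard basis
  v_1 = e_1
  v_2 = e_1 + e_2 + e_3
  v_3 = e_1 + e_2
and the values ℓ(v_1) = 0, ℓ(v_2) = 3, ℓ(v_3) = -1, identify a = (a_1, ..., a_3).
a = (0, -1, 4)

Write a = (a_1, ..., a_3) in the standard basis. For each basis vector v_i, ℓ(v_i) = <v_i, a> is a linear equation in the a_j's. Collect the n equations into a matrix system V a = ℓ, where row i of V is v_i (expressed in the standard basis). Since V is invertible (lower-triangular with 1s on the diagonal, up to permutation), solve by back-substitution:
  V =
[[1, 0, 0],
 [1, 1, 1],
 [1, 1, 0]]
  V a = (0, 3, -1)
Solving gives a = (0, -1, 4).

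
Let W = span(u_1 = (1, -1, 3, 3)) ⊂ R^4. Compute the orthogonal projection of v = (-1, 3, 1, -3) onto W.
proj_W(v) = (-1/2, 1/2, -3/2, -3/2)

Set up U = [u_1 | ... | u_1] ∈ R^(4×1). The projector onto W = col(U) is P = U (U^T U)^(-1) U^T.
Compute U^T U =
  [20],
and U^T v = (-10).
Solve U^T U · c = U^T v for the coefficients: c = (-1/2). The projection is proj_W(v) = U c.
Check: (v - proj_W(v)) · u_1 = 0  (should be 0).
Result: proj_W(v) = (-1/2, 1/2, -3/2, -3/2).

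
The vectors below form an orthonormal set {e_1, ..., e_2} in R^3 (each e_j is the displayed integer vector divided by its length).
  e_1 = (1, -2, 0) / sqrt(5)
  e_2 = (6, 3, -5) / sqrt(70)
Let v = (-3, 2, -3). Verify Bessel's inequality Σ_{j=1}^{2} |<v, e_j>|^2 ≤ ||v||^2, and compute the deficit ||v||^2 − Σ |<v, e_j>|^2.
Σ |<v, e_j>|^2 = 139/14; ||v||^2 = 22; deficit = 169/14

Write each e_j = u_j / sqrt(<u_j, u_j>) where u_j is the displayed integer vector. Then <v, e_j> = <v, u_j> / sqrt(<u_j, u_j>), so |<v, e_j>|^2 = <v, u_j>^2 / <u_j, u_j>.
Coefficients: <v, e_1> = -7/sqrt(5), <v, e_2> = 3/sqrt(70).
Square and sum: Σ |<v, e_j>|^2 = 139/14.
Compute ||v||^2 = v·v = 22.
Deficit = 22 − 139/14 = 169/14 ≥ 0, confirming Bessel's inequality. (The deficit equals ||v − Σ <v,e_j> e_j||^2, the squared distance from v to span{e_j}.)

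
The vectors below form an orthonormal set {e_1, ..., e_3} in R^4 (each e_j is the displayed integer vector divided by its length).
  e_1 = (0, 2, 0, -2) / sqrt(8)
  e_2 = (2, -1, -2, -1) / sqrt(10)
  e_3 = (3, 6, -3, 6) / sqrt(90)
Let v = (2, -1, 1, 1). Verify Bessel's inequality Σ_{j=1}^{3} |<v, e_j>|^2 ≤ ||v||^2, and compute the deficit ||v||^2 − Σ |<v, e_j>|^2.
Σ |<v, e_j>|^2 = 5/2; ||v||^2 = 7; deficit = 9/2

Write each e_j = u_j / sqrt(<u_j, u_j>) where u_j is the displayed integer vector. Then <v, e_j> = <v, u_j> / sqrt(<u_j, u_j>), so |<v, e_j>|^2 = <v, u_j>^2 / <u_j, u_j>.
Coefficients: <v, e_1> = -4/sqrt(8), <v, e_2> = 2/sqrt(10), <v, e_3> = 3/sqrt(90).
Square and sum: Σ |<v, e_j>|^2 = 5/2.
Compute ||v||^2 = v·v = 7.
Deficit = 7 − 5/2 = 9/2 ≥ 0, confirming Bessel's inequality. (The deficit equals ||v − Σ <v,e_j> e_j||^2, the squared distance from v to span{e_j}.)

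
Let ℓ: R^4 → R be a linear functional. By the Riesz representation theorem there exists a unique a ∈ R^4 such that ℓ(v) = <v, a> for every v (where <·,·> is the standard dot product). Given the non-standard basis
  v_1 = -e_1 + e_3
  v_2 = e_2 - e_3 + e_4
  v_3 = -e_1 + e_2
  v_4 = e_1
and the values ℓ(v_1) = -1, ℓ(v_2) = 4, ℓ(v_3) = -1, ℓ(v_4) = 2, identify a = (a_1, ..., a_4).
a = (2, 1, 1, 4)

Write a = (a_1, ..., a_4) in the standard basis. For each basis vector v_i, ℓ(v_i) = <v_i, a> is a linear equation in the a_j's. Collect the n equations into a matrix system V a = ℓ, where row i of V is v_i (expressed in the standard basis). Since V is invertible (lower-triangular with 1s on the diagonal, up to permutation), solve by back-substitution:
  V =
[[-1, 0, 1, 0],
 [0, 1, -1, 1],
 [-1, 1, 0, 0],
 [1, 0, 0, 0]]
  V a = (-1, 4, -1, 2)
Solving gives a = (2, 1, 1, 4).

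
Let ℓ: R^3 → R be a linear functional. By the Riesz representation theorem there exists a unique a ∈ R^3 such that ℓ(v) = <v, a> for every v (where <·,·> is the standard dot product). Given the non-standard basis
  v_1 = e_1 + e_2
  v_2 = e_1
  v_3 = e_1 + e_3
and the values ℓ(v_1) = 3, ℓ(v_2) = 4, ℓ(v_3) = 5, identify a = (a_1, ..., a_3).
a = (4, -1, 1)

Write a = (a_1, ..., a_3) in the standard basis. For each basis vector v_i, ℓ(v_i) = <v_i, a> is a linear equation in the a_j's. Collect the n equations into a matrix system V a = ℓ, where row i of V is v_i (expressed in the standard basis). Since V is invertible (lower-triangular with 1s on the diagonal, up to permutation), solve by back-substitution:
  V =
[[1, 1, 0],
 [1, 0, 0],
 [1, 0, 1]]
  V a = (3, 4, 5)
Solving gives a = (4, -1, 1).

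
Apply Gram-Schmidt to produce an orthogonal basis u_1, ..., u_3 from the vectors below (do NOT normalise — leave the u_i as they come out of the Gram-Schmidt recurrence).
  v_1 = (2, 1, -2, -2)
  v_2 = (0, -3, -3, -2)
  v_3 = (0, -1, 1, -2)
Orthogonal basis:
  u_1 = (2, 1, -2, -2)
  u_2 = (-14/13, -46/13, -25/13, -12/13)
  u_3 = (4/79, -32/79, 120/79, -132/79)

Apply the Gram-Schmidt recurrence
  u_1 = v_1
  u_i = v_i − Σ_{j<i} ((v_i · u_j) / (u_j · u_j)) · u_j.

Step by step this gives:
  u_1 = (2, 1, -2, -2)
  u_2 = (-14/13, -46/13, -25/13, -12/13)
  u_3 = (4/79, -32/79, 120/79, -132/79)

Orthogonality check:
  u_2 · u_1 = 0 (should be 0)
  u_3 · u_1 = 0 (should be 0)
  u_3 · u_2 = 0 (should be 0)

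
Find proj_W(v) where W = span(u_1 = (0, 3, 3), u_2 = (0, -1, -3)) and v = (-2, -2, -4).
proj_W(v) = (0, -2, -4)

Set up U = [u_1 | ... | u_2] ∈ R^(3×2). The projector onto W = col(U) is P = U (U^T U)^(-1) U^T.
Compute U^T U =
  [18, -12]
  [-12, 10],
and U^T v = (-18, 14).
Solve U^T U · c = U^T v for the coefficients: c = (-1/3, 1). The projection is proj_W(v) = U c.
Check: (v - proj_W(v)) · u_1 = 0  (should be 0).
Check: (v - proj_W(v)) · u_2 = 0  (should be 0).
Result: proj_W(v) = (0, -2, -4).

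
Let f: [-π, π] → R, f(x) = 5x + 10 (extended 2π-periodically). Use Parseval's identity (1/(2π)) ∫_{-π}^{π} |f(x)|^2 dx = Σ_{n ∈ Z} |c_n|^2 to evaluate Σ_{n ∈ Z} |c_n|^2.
Σ |c_n|^2 = 25π^2/3 + 100

Expand and integrate term by term over [-π, π]:
  ∫ (5x)^2 dx = 25·(2π^3/3); ∫ 2·5·(10)·x dx = 0 (odd integrand); ∫ 10^2 dx = 100·2π.
So (1/(2π)) ∫_{-π}^{π} (5x + 10)^2 dx = 25π^2/3 + 100 = 25π^2/3 + 100.
Parseval ⇒ Σ |c_n|^2 = 25π^2/3 + 100.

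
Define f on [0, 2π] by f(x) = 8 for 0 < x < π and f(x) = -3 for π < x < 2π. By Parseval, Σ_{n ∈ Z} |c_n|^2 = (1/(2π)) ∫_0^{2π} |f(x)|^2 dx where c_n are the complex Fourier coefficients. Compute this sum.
Σ |c_n|^2 = 73/2

Parseval equates the L^2 energy of f (normalised by 1/(2π)) with the ℓ^2 sum of its Fourier coefficients: (1/(2π)) ∫_0^{2π} |f|^2 = Σ |c_n|^2.
Compute the left side: (1/(2π)) [∫_0^π 8^2 dx + ∫_π^{2π} (-3)^2 dx] = (1/(2π)) · (64π + 9π) = (64 + 9)/2 = 73/2.
So Σ_{n ∈ Z} |c_n|^2 = 73/2.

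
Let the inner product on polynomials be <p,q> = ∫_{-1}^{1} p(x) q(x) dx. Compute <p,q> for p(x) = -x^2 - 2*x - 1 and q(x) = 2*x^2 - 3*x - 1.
<p,q> = 68/15

Expand the product: p(x)·q(x) = -2*x^4 - x^3 + 5*x^2 + 5*x + 1.
∫_{-1}^{1} of each monomial x^k gives [2/(k+1) if k even, 0 if k odd]. Integrating term-by-term (or equivalently evaluating the antiderivative F(x) = -2*x^5/5 - x^4/4 + 5*x^3/3 + 5*x^2/2 + x at the endpoints):
  F(1) − F(−1) = 271/60 − (-1/60) = 68/15.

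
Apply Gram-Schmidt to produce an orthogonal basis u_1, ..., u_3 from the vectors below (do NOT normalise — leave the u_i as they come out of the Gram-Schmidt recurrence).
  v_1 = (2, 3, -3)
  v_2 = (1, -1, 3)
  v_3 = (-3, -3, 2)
Orthogonal basis:
  u_1 = (2, 3, -3)
  u_2 = (21/11, 4/11, 18/11)
  u_3 = (-3/71, 9/142, 5/142)

Apply the Gram-Schmidt recurrence
  u_1 = v_1
  u_i = v_i − Σ_{j<i} ((v_i · u_j) / (u_j · u_j)) · u_j.

Step by step this gives:
  u_1 = (2, 3, -3)
  u_2 = (21/11, 4/11, 18/11)
  u_3 = (-3/71, 9/142, 5/142)

Orthogonality check:
  u_2 · u_1 = 0 (should be 0)
  u_3 · u_1 = 0 (should be 0)
  u_3 · u_2 = 0 (should be 0)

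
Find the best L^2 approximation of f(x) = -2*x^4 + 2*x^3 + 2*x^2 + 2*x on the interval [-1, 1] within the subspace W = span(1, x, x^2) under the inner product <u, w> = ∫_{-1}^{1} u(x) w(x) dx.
g(x) = 2*x^2/7 + 16*x/5 + 6/35

The best approximation g ∈ W is the orthogonal projection of f onto W. Writing g = a_0 + a_1 x + a_2 x^2, the coefficients solve the normal equations G · a = b where
  G_{ij} = <φ_i, φ_j> and b_i = <f, φ_i>, with φ_0 = 1, φ_1 = x, φ_2 = x^2.
G =
  [2, 0, 2/3]
  [0, 2/3, 0]
  [2/3, 0, 2/5],
b = (8/15, 32/15, 8/35).
Solving gives a_0 = 6/35, a_1 = 16/5, a_2 = 2/7, so
  g(x) = 2*x^2/7 + 16*x/5 + 6/35.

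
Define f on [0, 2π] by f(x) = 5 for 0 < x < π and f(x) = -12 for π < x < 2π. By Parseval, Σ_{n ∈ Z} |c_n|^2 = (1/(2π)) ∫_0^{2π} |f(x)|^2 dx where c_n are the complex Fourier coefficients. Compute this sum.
Σ |c_n|^2 = 169/2

Parseval equates the L^2 energy of f (normalised by 1/(2π)) with the ℓ^2 sum of its Fourier coefficients: (1/(2π)) ∫_0^{2π} |f|^2 = Σ |c_n|^2.
Compute the left side: (1/(2π)) [∫_0^π 5^2 dx + ∫_π^{2π} (-12)^2 dx] = (1/(2π)) · (25π + 144π) = (25 + 144)/2 = 169/2.
So Σ_{n ∈ Z} |c_n|^2 = 169/2.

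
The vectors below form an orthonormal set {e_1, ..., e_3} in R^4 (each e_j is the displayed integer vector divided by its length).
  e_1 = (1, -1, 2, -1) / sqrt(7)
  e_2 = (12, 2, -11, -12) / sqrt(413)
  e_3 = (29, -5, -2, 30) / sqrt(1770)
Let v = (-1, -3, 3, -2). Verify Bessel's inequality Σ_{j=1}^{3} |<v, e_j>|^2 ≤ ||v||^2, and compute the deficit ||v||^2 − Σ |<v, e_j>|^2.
Σ |<v, e_j>|^2 = 59/3; ||v||^2 = 23; deficit = 10/3

Write each e_j = u_j / sqrt(<u_j, u_j>) where u_j is the displayed integer vector. Then <v, e_j> = <v, u_j> / sqrt(<u_j, u_j>), so |<v, e_j>|^2 = <v, u_j>^2 / <u_j, u_j>.
Coefficients: <v, e_1> = 10/sqrt(7), <v, e_2> = -27/sqrt(413), <v, e_3> = -80/sqrt(1770).
Square and sum: Σ |<v, e_j>|^2 = 59/3.
Compute ||v||^2 = v·v = 23.
Deficit = 23 − 59/3 = 10/3 ≥ 0, confirming Bessel's inequality. (The deficit equals ||v − Σ <v,e_j> e_j||^2, the squared distance from v to span{e_j}.)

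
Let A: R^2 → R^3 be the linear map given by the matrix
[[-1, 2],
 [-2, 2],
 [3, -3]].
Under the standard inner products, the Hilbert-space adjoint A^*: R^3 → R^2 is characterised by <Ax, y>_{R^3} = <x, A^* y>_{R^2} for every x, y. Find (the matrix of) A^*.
A^* = A^T =
[[-1, -2, 3],
 [2, 2, -3]]

For real matrices with standard dot products, the defining identity <Ax, y> = <x, A^* y> gives (Ax)^T y = x^T (A^*) y, i.e. x^T A^T y = x^T (A^*) y. Since this holds for all x, y, we must have A^* = A^T. Therefore
A^* =
[[-1, -2, 3],
 [2, 2, -3]].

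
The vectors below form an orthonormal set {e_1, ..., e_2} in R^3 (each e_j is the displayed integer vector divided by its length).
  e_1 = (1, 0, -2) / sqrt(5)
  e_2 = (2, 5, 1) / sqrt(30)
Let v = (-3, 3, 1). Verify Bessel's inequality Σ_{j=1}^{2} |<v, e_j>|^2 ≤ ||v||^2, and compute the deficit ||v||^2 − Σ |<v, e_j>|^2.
Σ |<v, e_j>|^2 = 25/3; ||v||^2 = 19; deficit = 32/3

Write each e_j = u_j / sqrt(<u_j, u_j>) where u_j is the displayed integer vector. Then <v, e_j> = <v, u_j> / sqrt(<u_j, u_j>), so |<v, e_j>|^2 = <v, u_j>^2 / <u_j, u_j>.
Coefficients: <v, e_1> = -5/sqrt(5), <v, e_2> = 10/sqrt(30).
Square and sum: Σ |<v, e_j>|^2 = 25/3.
Compute ||v||^2 = v·v = 19.
Deficit = 19 − 25/3 = 32/3 ≥ 0, confirming Bessel's inequality. (The deficit equals ||v − Σ <v,e_j> e_j||^2, the squared distance from v to span{e_j}.)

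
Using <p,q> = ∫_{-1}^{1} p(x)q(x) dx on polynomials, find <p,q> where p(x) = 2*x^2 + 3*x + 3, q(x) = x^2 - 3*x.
<p,q> = -16/5

Expand the product: p(x)·q(x) = 2*x^4 - 3*x^3 - 6*x^2 - 9*x.
∫_{-1}^{1} of each monomial x^k gives [2/(k+1) if k even, 0 if k odd]. Integrating term-by-term (or equivalently evaluating the antiderivative F(x) = 2*x^5/5 - 3*x^4/4 - 2*x^3 - 9*x^2/2 at the endpoints):
  F(1) − F(−1) = -137/20 − (-73/20) = -16/5.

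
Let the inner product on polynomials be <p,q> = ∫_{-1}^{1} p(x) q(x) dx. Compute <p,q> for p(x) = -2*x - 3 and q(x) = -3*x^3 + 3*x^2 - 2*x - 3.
<p,q> = 256/15

Expand the product: p(x)·q(x) = 6*x^4 + 3*x^3 - 5*x^2 + 12*x + 9.
∫_{-1}^{1} of each monomial x^k gives [2/(k+1) if k even, 0 if k odd]. Integrating term-by-term (or equivalently evaluating the antiderivative F(x) = 6*x^5/5 + 3*x^4/4 - 5*x^3/3 + 6*x^2 + 9*x at the endpoints):
  F(1) − F(−1) = 917/60 − (-107/60) = 256/15.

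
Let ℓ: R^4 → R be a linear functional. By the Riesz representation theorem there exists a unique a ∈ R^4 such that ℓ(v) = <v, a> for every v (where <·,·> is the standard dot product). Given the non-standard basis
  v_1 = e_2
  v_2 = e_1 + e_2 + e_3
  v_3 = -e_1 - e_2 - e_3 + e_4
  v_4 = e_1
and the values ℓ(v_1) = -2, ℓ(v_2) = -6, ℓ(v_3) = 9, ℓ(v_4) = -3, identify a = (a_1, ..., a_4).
a = (-3, -2, -1, 3)

Write a = (a_1, ..., a_4) in the standard basis. For each basis vector v_i, ℓ(v_i) = <v_i, a> is a linear equation in the a_j's. Collect the n equations into a matrix system V a = ℓ, where row i of V is v_i (expressed in the standard basis). Since V is invertible (lower-triangular with 1s on the diagonal, up to permutation), solve by back-substitution:
  V =
[[0, 1, 0, 0],
 [1, 1, 1, 0],
 [-1, -1, -1, 1],
 [1, 0, 0, 0]]
  V a = (-2, -6, 9, -3)
Solving gives a = (-3, -2, -1, 3).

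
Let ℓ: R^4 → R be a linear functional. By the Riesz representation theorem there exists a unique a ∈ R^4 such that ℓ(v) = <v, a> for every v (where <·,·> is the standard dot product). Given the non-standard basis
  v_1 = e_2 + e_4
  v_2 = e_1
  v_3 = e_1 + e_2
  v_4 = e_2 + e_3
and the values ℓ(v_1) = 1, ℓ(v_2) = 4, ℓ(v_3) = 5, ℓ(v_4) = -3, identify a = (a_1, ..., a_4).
a = (4, 1, -4, 0)

Write a = (a_1, ..., a_4) in the standard basis. For each basis vector v_i, ℓ(v_i) = <v_i, a> is a linear equation in the a_j's. Collect the n equations into a matrix system V a = ℓ, where row i of V is v_i (expressed in the standard basis). Since V is invertible (lower-triangular with 1s on the diagonal, up to permutation), solve by back-substitution:
  V =
[[0, 1, 0, 1],
 [1, 0, 0, 0],
 [1, 1, 0, 0],
 [0, 1, 1, 0]]
  V a = (1, 4, 5, -3)
Solving gives a = (4, 1, -4, 0).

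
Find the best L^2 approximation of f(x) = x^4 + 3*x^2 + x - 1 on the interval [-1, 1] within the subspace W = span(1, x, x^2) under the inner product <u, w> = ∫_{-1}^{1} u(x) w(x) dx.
g(x) = 27*x^2/7 + x - 38/35

The best approximation g ∈ W is the orthogonal projection of f onto W. Writing g = a_0 + a_1 x + a_2 x^2, the coefficients solve the normal equations G · a = b where
  G_{ij} = <φ_i, φ_j> and b_i = <f, φ_i>, with φ_0 = 1, φ_1 = x, φ_2 = x^2.
G =
  [2, 0, 2/3]
  [0, 2/3, 0]
  [2/3, 0, 2/5],
b = (2/5, 2/3, 86/105).
Solving gives a_0 = -38/35, a_1 = 1, a_2 = 27/7, so
  g(x) = 27*x^2/7 + x - 38/35.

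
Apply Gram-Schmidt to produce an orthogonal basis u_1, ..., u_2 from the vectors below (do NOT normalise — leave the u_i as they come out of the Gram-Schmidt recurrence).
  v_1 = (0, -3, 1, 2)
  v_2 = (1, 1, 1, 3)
Orthogonal basis:
  u_1 = (0, -3, 1, 2)
  u_2 = (1, 13/7, 5/7, 17/7)

Apply the Gram-Schmidt recurrence
  u_1 = v_1
  u_i = v_i − Σ_{j<i} ((v_i · u_j) / (u_j · u_j)) · u_j.

Step by step this gives:
  u_1 = (0, -3, 1, 2)
  u_2 = (1, 13/7, 5/7, 17/7)

Orthogonality check:
  u_2 · u_1 = 0 (should be 0)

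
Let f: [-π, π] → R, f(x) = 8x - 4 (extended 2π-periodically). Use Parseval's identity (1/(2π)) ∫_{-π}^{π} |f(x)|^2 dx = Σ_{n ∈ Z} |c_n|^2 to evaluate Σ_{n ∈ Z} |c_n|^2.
Σ |c_n|^2 = 64π^2/3 + 16

Expand and integrate term by term over [-π, π]:
  ∫ (8x)^2 dx = 64·(2π^3/3); ∫ 2·8·(-4)·x dx = 0 (odd integrand); ∫ (-4)^2 dx = 16·2π.
So (1/(2π)) ∫_{-π}^{π} (8x - 4)^2 dx = 64π^2/3 + 16 = 64π^2/3 + 16.
Parseval ⇒ Σ |c_n|^2 = 64π^2/3 + 16.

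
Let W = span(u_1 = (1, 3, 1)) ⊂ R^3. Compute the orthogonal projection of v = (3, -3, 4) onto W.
proj_W(v) = (-2/11, -6/11, -2/11)

Set up U = [u_1 | ... | u_1] ∈ R^(3×1). The projector onto W = col(U) is P = U (U^T U)^(-1) U^T.
Compute U^T U =
  [11],
and U^T v = (-2).
Solve U^T U · c = U^T v for the coefficients: c = (-2/11). The projection is proj_W(v) = U c.
Check: (v - proj_W(v)) · u_1 = 0  (should be 0).
Result: proj_W(v) = (-2/11, -6/11, -2/11).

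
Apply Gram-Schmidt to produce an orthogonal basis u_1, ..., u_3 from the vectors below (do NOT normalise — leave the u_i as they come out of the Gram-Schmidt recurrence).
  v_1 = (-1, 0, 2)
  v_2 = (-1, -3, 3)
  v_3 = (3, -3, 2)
Orthogonal basis:
  u_1 = (-1, 0, 2)
  u_2 = (2/5, -3, 1/5)
  u_3 = (63/23, 21/46, 63/46)

Apply the Gram-Schmidt recurrence
  u_1 = v_1
  u_i = v_i − Σ_{j<i} ((v_i · u_j) / (u_j · u_j)) · u_j.

Step by step this gives:
  u_1 = (-1, 0, 2)
  u_2 = (2/5, -3, 1/5)
  u_3 = (63/23, 21/46, 63/46)

Orthogonality check:
  u_2 · u_1 = 0 (should be 0)
  u_3 · u_1 = 0 (should be 0)
  u_3 · u_2 = 0 (should be 0)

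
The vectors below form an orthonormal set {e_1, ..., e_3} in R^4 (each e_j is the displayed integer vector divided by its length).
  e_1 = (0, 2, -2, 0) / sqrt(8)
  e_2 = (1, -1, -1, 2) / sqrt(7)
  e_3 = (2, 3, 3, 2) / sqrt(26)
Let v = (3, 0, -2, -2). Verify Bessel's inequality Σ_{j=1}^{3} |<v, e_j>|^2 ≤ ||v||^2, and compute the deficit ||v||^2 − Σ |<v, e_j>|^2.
Σ |<v, e_j>|^2 = 251/91; ||v||^2 = 17; deficit = 1296/91

Write each e_j = u_j / sqrt(<u_j, u_j>) where u_j is the displayed integer vector. Then <v, e_j> = <v, u_j> / sqrt(<u_j, u_j>), so |<v, e_j>|^2 = <v, u_j>^2 / <u_j, u_j>.
Coefficients: <v, e_1> = 4/sqrt(8), <v, e_2> = 1/sqrt(7), <v, e_3> = -4/sqrt(26).
Square and sum: Σ |<v, e_j>|^2 = 251/91.
Compute ||v||^2 = v·v = 17.
Deficit = 17 − 251/91 = 1296/91 ≥ 0, confirming Bessel's inequality. (The deficit equals ||v − Σ <v,e_j> e_j||^2, the squared distance from v to span{e_j}.)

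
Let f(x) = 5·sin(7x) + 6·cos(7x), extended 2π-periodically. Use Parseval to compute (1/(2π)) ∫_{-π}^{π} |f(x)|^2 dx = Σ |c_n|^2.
Σ |c_n|^2 = 61/2

Expand |f|^2 and use orthogonality of {sin(nx), cos(mx)} on [-π, π]:
  ∫_{-π}^{π} sin(nx)^2 dx = π, ∫ cos(mx)^2 dx = π, and cross terms integrate to 0.
So ∫_{-π}^{π} f(x)^2 dx = 5^2 · π + 6^2 · π = (25 + 36)π.
Divide by 2π: (25 + 36)/2 = 61/2.
By Parseval, this equals Σ |c_n|^2.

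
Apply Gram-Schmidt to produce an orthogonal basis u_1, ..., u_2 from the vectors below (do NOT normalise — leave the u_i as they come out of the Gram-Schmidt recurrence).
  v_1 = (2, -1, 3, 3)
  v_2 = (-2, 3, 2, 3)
Orthogonal basis:
  u_1 = (2, -1, 3, 3)
  u_2 = (-62/23, 77/23, 22/23, 45/23)

Apply the Gram-Schmidt recurrence
  u_1 = v_1
  u_i = v_i − Σ_{j<i} ((v_i · u_j) / (u_j · u_j)) · u_j.

Step by step this gives:
  u_1 = (2, -1, 3, 3)
  u_2 = (-62/23, 77/23, 22/23, 45/23)

Orthogonality check:
  u_2 · u_1 = 0 (should be 0)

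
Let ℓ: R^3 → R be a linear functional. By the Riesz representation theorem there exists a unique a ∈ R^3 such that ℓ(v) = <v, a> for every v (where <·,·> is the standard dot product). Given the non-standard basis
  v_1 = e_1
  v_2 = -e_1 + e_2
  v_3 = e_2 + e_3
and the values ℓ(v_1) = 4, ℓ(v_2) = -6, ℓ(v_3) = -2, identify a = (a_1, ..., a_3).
a = (4, -2, 0)

Write a = (a_1, ..., a_3) in the standard basis. For each basis vector v_i, ℓ(v_i) = <v_i, a> is a linear equation in the a_j's. Collect the n equations into a matrix system V a = ℓ, where row i of V is v_i (expressed in the standard basis). Since V is invertible (lower-triangular with 1s on the diagonal, up to permutation), solve by back-substitution:
  V =
[[1, 0, 0],
 [-1, 1, 0],
 [0, 1, 1]]
  V a = (4, -6, -2)
Solving gives a = (4, -2, 0).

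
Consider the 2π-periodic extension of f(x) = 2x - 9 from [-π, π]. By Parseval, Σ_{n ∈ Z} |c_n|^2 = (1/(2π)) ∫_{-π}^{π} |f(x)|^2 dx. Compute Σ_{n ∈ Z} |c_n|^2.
Σ |c_n|^2 = 4π^2/3 + 81

Expand and integrate term by term over [-π, π]:
  ∫ (2x)^2 dx = 4·(2π^3/3); ∫ 2·2·(-9)·x dx = 0 (odd integrand); ∫ (-9)^2 dx = 81·2π.
So (1/(2π)) ∫_{-π}^{π} (2x - 9)^2 dx = 4π^2/3 + 81 = 4π^2/3 + 81.
Parseval ⇒ Σ |c_n|^2 = 4π^2/3 + 81.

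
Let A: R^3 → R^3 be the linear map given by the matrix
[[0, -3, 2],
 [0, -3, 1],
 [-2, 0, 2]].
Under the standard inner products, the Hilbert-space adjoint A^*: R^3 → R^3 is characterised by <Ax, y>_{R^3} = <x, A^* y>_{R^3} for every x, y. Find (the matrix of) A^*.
A^* = A^T =
[[0, 0, -2],
 [-3, -3, 0],
 [2, 1, 2]]

For real matrices with standard dot products, the defining identity <Ax, y> = <x, A^* y> gives (Ax)^T y = x^T (A^*) y, i.e. x^T A^T y = x^T (A^*) y. Since this holds for all x, y, we must have A^* = A^T. Therefore
A^* =
[[0, 0, -2],
 [-3, -3, 0],
 [2, 1, 2]].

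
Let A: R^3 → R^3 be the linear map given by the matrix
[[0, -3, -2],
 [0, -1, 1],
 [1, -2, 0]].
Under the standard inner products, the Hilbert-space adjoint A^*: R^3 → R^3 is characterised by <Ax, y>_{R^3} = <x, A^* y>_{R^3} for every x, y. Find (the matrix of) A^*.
A^* = A^T =
[[0, 0, 1],
 [-3, -1, -2],
 [-2, 1, 0]]

For real matrices with standard dot products, the defining identity <Ax, y> = <x, A^* y> gives (Ax)^T y = x^T (A^*) y, i.e. x^T A^T y = x^T (A^*) y. Since this holds for all x, y, we must have A^* = A^T. Therefore
A^* =
[[0, 0, 1],
 [-3, -1, -2],
 [-2, 1, 0]].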